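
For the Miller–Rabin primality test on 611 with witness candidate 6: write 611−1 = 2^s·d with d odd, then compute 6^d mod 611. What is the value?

314

611 − 1 = 610 = 2^1 · 305, so d = 305.
6^1 ≡ 6 (mod 611)
6^2 ≡ 6^2 = 36 ≡ 36 (mod 611)
6^4 ≡ 36^2 = 1296 ≡ 74 (mod 611)
6^8 ≡ 74^2 = 5476 ≡ 588 (mod 611)
6^16 ≡ 588^2 = 345744 ≡ 529 (mod 611)
6^32 ≡ 529^2 = 279841 ≡ 3 (mod 611)
6^64 ≡ 3^2 = 9 ≡ 9 (mod 611)
6^128 ≡ 9^2 = 81 ≡ 81 (mod 611)
6^256 ≡ 81^2 = 6561 ≡ 451 (mod 611)
305 = 256 + 32 + 16 + 1 in binary powers of 2.
So 6^305 ≡ 451 · 3 · 529 · 6 ≡ 314 (mod 611).
Squaring chain: 314; never reaches −1, so base 6 is a Miller–Rabin witness that 611 is composite.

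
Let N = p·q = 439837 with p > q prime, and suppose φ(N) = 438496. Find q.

569

φ(n) = (p−1)(q−1) = n − (p+q) + 1, so p + q = 439837 − 438496 + 1 = 1342.
p and q are the roots of t² − 1342t + 439837 = 0.
Discriminant: 1342² − 4·439837 = 1800964 − 1759348 = 41616; √41616 = 204.
q = (1342 − 204)/2 = 569, p = (1342 + 204)/2 = 773.
Check: 569 · 773 = 439837.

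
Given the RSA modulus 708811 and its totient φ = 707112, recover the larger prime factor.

967

φ(n) = (p−1)(q−1) = n − (p+q) + 1, so p + q = 708811 − 707112 + 1 = 1700.
p and q are the roots of t² − 1700t + 708811 = 0.
Discriminant: 1700² − 4·708811 = 2890000 − 2835244 = 54756; √54756 = 234.
q = (1700 − 234)/2 = 733, p = (1700 + 234)/2 = 967.
Check: 733 · 967 = 708811.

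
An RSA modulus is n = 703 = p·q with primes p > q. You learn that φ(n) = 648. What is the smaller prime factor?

19

φ(n) = (p−1)(q−1) = n − (p+q) + 1, so p + q = 703 − 648 + 1 = 56.
p and q are the roots of t² − 56t + 703 = 0.
Discriminant: 56² − 4·703 = 3136 − 2812 = 324; √324 = 18.
q = (56 − 18)/2 = 19, p = (56 + 18)/2 = 37.
Check: 19 · 37 = 703.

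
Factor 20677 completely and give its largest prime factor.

31

20677 = 23 · 899
899 = 29 · 31
31 is prime.
So 20677 = 23 · 29 · 31; the largest prime factor is 31.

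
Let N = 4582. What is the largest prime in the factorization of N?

4582 = 2 · 2291
2291 = 29 · 79
79 is prime.
So 4582 = 2 · 29 · 79; the largest prime factor is 79.

79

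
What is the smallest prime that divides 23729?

23729 is odd.
Digit sum 23, not divisible by 3.
Ends in 9: not divisible by 5.
7: 23729 = 7·3389 + 6
11: 23729 = 11·2157 + 2
13: 23729 = 13·1825 + 4
17: 23729 = 17·1395 + 14
19: 23729 = 19·1248 + 17
23: 23729 = 23·1031 + 16
29: 23729 = 29·818 + 7
31: 23729 = 31·765 + 14
37: 23729 = 37·641 + 12
41: 23729 = 41·578 + 31
43: 23729 = 43·551 + 36
47: 23729 = 47·504 + 41
53: 23729 = 53·447 + 38
59: 23729 = 59·402 + 11
61: 23729 = 61·389

61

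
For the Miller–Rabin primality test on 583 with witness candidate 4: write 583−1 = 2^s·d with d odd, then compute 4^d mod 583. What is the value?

70

583 − 1 = 582 = 2^1 · 291, so d = 291.
4^1 ≡ 4 (mod 583)
4^2 ≡ 4^2 = 16 ≡ 16 (mod 583)
4^4 ≡ 16^2 = 256 ≡ 256 (mod 583)
4^8 ≡ 256^2 = 65536 ≡ 240 (mod 583)
4^16 ≡ 240^2 = 57600 ≡ 466 (mod 583)
4^32 ≡ 466^2 = 217156 ≡ 280 (mod 583)
4^64 ≡ 280^2 = 78400 ≡ 278 (mod 583)
4^128 ≡ 278^2 = 77284 ≡ 328 (mod 583)
4^256 ≡ 328^2 = 107584 ≡ 312 (mod 583)
291 = 256 + 32 + 2 + 1 in binary powers of 2.
So 4^291 ≡ 312 · 280 · 16 · 4 ≡ 70 (mod 583).
Squaring chain: 70; never reaches −1, so base 4 is a Miller–Rabin witness that 583 is composite.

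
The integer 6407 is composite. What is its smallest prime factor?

43

6407 is odd.
Digit sum 17, not divisible by 3.
Ends in 7: not divisible by 5.
7: 6407 = 7·915 + 2
11: 6407 = 11·582 + 5
13: 6407 = 13·492 + 11
17: 6407 = 17·376 + 15
19: 6407 = 19·337 + 4
23: 6407 = 23·278 + 13
29: 6407 = 29·220 + 27
31: 6407 = 31·206 + 21
37: 6407 = 37·173 + 6
41: 6407 = 41·156 + 11
43: 6407 = 43·149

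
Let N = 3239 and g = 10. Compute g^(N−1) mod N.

10^1 ≡ 10 (mod 3239)
10^2 ≡ 10^2 = 100 ≡ 100 (mod 3239)
10^4 ≡ 100^2 = 10000 ≡ 283 (mod 3239)
10^8 ≡ 283^2 = 80089 ≡ 2353 (mod 3239)
10^16 ≡ 2353^2 = 5536609 ≡ 1158 (mod 3239)
10^32 ≡ 1158^2 = 1340964 ≡ 18 (mod 3239)
10^64 ≡ 18^2 = 324 ≡ 324 (mod 3239)
10^128 ≡ 324^2 = 104976 ≡ 1328 (mod 3239)
10^256 ≡ 1328^2 = 1763584 ≡ 1568 (mod 3239)
10^512 ≡ 1568^2 = 2458624 ≡ 223 (mod 3239)
10^1024 ≡ 223^2 = 49729 ≡ 1144 (mod 3239)
10^2048 ≡ 1144^2 = 1308736 ≡ 180 (mod 3239)
3238 = 2048 + 1024 + 128 + 32 + 4 + 2 in binary powers of 2.
So 10^3238 ≡ 180 · 1144 · 1328 · 18 · 283 · 100 ≡ 3091 (mod 3239).
Since 3091 ≠ 1, base 10 is a Fermat witness: 3239 is composite.

3091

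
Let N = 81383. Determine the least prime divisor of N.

97

81383 is odd.
Digit sum 23, not divisible by 3.
Ends in 3: not divisible by 5.
7: 81383 = 7·11626 + 1
11: 81383 = 11·7398 + 5
13: 81383 = 13·6260 + 3
17: 81383 = 17·4787 + 4
19: 81383 = 19·4283 + 6
23: 81383 = 23·3538 + 9
29: 81383 = 29·2806 + 9
31: 81383 = 31·2625 + 8
37: 81383 = 37·2199 + 20
41: 81383 = 41·1984 + 39
43: 81383 = 43·1892 + 27
47: 81383 = 47·1731 + 26
53: 81383 = 53·1535 + 28
59: 81383 = 59·1379 + 22
61: 81383 = 61·1334 + 9
67: 81383 = 67·1214 + 45
71: 81383 = 71·1146 + 17
73: 81383 = 73·1114 + 61
79: 81383 = 79·1030 + 13
83: 81383 = 83·980 + 43
89: 81383 = 89·914 + 37
97: 81383 = 97·839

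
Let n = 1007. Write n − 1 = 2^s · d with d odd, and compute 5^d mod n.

137

1007 − 1 = 1006 = 2^1 · 503, so d = 503.
5^1 ≡ 5 (mod 1007)
5^2 ≡ 5^2 = 25 ≡ 25 (mod 1007)
5^4 ≡ 25^2 = 625 ≡ 625 (mod 1007)
5^8 ≡ 625^2 = 390625 ≡ 916 (mod 1007)
5^16 ≡ 916^2 = 839056 ≡ 225 (mod 1007)
5^32 ≡ 225^2 = 50625 ≡ 275 (mod 1007)
5^64 ≡ 275^2 = 75625 ≡ 100 (mod 1007)
5^128 ≡ 100^2 = 10000 ≡ 937 (mod 1007)
5^256 ≡ 937^2 = 877969 ≡ 872 (mod 1007)
503 = 256 + 128 + 64 + 32 + 16 + 4 + 2 + 1 in binary powers of 2.
So 5^503 ≡ 872 · 937 · 100 · 275 · 225 · 625 · 25 · 5 ≡ 137 (mod 1007).
Squaring chain: 137; never reaches −1, so base 5 is a Miller–Rabin witness that 1007 is composite.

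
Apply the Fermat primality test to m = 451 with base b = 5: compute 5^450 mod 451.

122

5^1 ≡ 5 (mod 451)
5^2 ≡ 5^2 = 25 ≡ 25 (mod 451)
5^4 ≡ 25^2 = 625 ≡ 174 (mod 451)
5^8 ≡ 174^2 = 30276 ≡ 59 (mod 451)
5^16 ≡ 59^2 = 3481 ≡ 324 (mod 451)
5^32 ≡ 324^2 = 104976 ≡ 344 (mod 451)
5^64 ≡ 344^2 = 118336 ≡ 174 (mod 451)
5^128 ≡ 174^2 = 30276 ≡ 59 (mod 451)
5^256 ≡ 59^2 = 3481 ≡ 324 (mod 451)
450 = 256 + 128 + 64 + 2 in binary powers of 2.
So 5^450 ≡ 324 · 59 · 174 · 25 ≡ 122 (mod 451).
Since 122 ≠ 1, base 5 is a Fermat witness: 451 is composite.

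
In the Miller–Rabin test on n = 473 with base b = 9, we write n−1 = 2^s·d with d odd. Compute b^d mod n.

203

473 − 1 = 472 = 2^3 · 59, so d = 59.
9^1 ≡ 9 (mod 473)
9^2 ≡ 9^2 = 81 ≡ 81 (mod 473)
9^4 ≡ 81^2 = 6561 ≡ 412 (mod 473)
9^8 ≡ 412^2 = 169744 ≡ 410 (mod 473)
9^16 ≡ 410^2 = 168100 ≡ 185 (mod 473)
9^32 ≡ 185^2 = 34225 ≡ 169 (mod 473)
59 = 32 + 16 + 8 + 2 + 1 in binary powers of 2.
So 9^59 ≡ 169 · 185 · 410 · 81 · 9 ≡ 203 (mod 473).
Squaring chain: 203 → 58 → 53; never reaches −1, so base 9 is a Miller–Rabin witness that 473 is composite.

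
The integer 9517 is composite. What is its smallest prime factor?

31

9517 is odd.
Digit sum 22, not divisible by 3.
Ends in 7: not divisible by 5.
7: 9517 = 7·1359 + 4
11: 9517 = 11·865 + 2
13: 9517 = 13·732 + 1
17: 9517 = 17·559 + 14
19: 9517 = 19·500 + 17
23: 9517 = 23·413 + 18
29: 9517 = 29·328 + 5
31: 9517 = 31·307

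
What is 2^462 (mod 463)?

1

2^1 ≡ 2 (mod 463)
2^2 ≡ 2^2 = 4 ≡ 4 (mod 463)
2^4 ≡ 4^2 = 16 ≡ 16 (mod 463)
2^8 ≡ 16^2 = 256 ≡ 256 (mod 463)
2^16 ≡ 256^2 = 65536 ≡ 253 (mod 463)
2^32 ≡ 253^2 = 64009 ≡ 115 (mod 463)
2^64 ≡ 115^2 = 13225 ≡ 261 (mod 463)
2^128 ≡ 261^2 = 68121 ≡ 60 (mod 463)
2^256 ≡ 60^2 = 3600 ≡ 359 (mod 463)
462 = 256 + 128 + 64 + 8 + 4 + 2 in binary powers of 2.
So 2^462 ≡ 359 · 60 · 261 · 256 · 16 · 4 ≡ 1 (mod 463).
Since the result is 1, base 2 gives no evidence that 463 is composite.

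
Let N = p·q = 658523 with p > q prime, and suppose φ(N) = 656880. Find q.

691

φ(n) = (p−1)(q−1) = n − (p+q) + 1, so p + q = 658523 − 656880 + 1 = 1644.
p and q are the roots of t² − 1644t + 658523 = 0.
Discriminant: 1644² − 4·658523 = 2702736 − 2634092 = 68644; √68644 = 262.
q = (1644 − 262)/2 = 691, p = (1644 + 262)/2 = 953.
Check: 691 · 953 = 658523.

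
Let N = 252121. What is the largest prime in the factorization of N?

71

252121 = 53 · 4757
4757 = 67 · 71
71 is prime.
So 252121 = 53 · 67 · 71; the largest prime factor is 71.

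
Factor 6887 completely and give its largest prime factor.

97

6887 = 71 · 97
97 is prime.
So 6887 = 71 · 97; the largest prime factor is 97.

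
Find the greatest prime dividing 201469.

201469 = 31 · 6499
6499 = 67 · 97
97 is prime.
So 201469 = 31 · 67 · 97; the largest prime factor is 97.

97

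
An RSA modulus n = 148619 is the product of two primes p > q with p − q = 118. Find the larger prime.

449

Since p = q + 118, we have 148619 = q(q + 118), so q² + 118q − 148619 = 0.
Discriminant: 118² + 4·148619 = 13924 + 594476 = 608400; √608400 = 780.
q = (−118 + 780)/2 = 331, and p = q + 118 = 449.
Check: 331 · 449 = 148619.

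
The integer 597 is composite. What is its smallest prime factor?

597 is odd.
Digit sum 21, divisible by 3.

3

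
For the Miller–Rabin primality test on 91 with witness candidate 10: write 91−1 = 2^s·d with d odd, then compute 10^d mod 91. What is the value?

91 − 1 = 90 = 2^1 · 45, so d = 45.
10^1 ≡ 10 (mod 91)
10^2 ≡ 10^2 = 100 ≡ 9 (mod 91)
10^4 ≡ 9^2 = 81 ≡ 81 (mod 91)
10^8 ≡ 81^2 = 6561 ≡ 9 (mod 91)
10^16 ≡ 9^2 = 81 ≡ 81 (mod 91)
10^32 ≡ 81^2 = 6561 ≡ 9 (mod 91)
45 = 32 + 8 + 4 + 1 in binary powers of 2.
So 10^45 ≡ 9 · 9 · 81 · 10 ≡ 90 (mod 91).
Since 10^d ≡ 90 (mod 91), base 10 does not prove 91 composite.

90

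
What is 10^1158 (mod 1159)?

10^1 ≡ 10 (mod 1159)
10^2 ≡ 10^2 = 100 ≡ 100 (mod 1159)
10^4 ≡ 100^2 = 10000 ≡ 728 (mod 1159)
10^8 ≡ 728^2 = 529984 ≡ 321 (mod 1159)
10^16 ≡ 321^2 = 103041 ≡ 1049 (mod 1159)
10^32 ≡ 1049^2 = 1100401 ≡ 510 (mod 1159)
10^64 ≡ 510^2 = 260100 ≡ 484 (mod 1159)
10^128 ≡ 484^2 = 234256 ≡ 138 (mod 1159)
10^256 ≡ 138^2 = 19044 ≡ 500 (mod 1159)
10^512 ≡ 500^2 = 250000 ≡ 815 (mod 1159)
10^1024 ≡ 815^2 = 664225 ≡ 118 (mod 1159)
1158 = 1024 + 128 + 4 + 2 in binary powers of 2.
So 10^1158 ≡ 118 · 138 · 728 · 100 ≡ 163 (mod 1159).
Since 163 ≠ 1, base 10 is a Fermat witness: 1159 is composite.

163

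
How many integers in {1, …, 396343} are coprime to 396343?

375648

Factor: 396343 = 29 · 79 · 173.
φ(396343) = (29−1) · (79−1) · (173−1) = 28 · 78 · 172 = 375648.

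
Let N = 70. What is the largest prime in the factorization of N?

70 = 2 · 35
35 = 5 · 7
7 is prime.
So 70 = 2 · 5 · 7; the largest prime factor is 7.

7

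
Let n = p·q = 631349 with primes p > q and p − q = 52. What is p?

Since p = q + 52, we have 631349 = q(q + 52), so q² + 52q − 631349 = 0.
Discriminant: 52² + 4·631349 = 2704 + 2525396 = 2528100; √2528100 = 1590.
q = (−52 + 1590)/2 = 769, and p = q + 52 = 821.
Check: 769 · 821 = 631349.

821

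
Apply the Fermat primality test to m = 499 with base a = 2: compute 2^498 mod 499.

2^1 ≡ 2 (mod 499)
2^2 ≡ 2^2 = 4 ≡ 4 (mod 499)
2^4 ≡ 4^2 = 16 ≡ 16 (mod 499)
2^8 ≡ 16^2 = 256 ≡ 256 (mod 499)
2^16 ≡ 256^2 = 65536 ≡ 167 (mod 499)
2^32 ≡ 167^2 = 27889 ≡ 444 (mod 499)
2^64 ≡ 444^2 = 197136 ≡ 31 (mod 499)
2^128 ≡ 31^2 = 961 ≡ 462 (mod 499)
2^256 ≡ 462^2 = 213444 ≡ 371 (mod 499)
498 = 256 + 128 + 64 + 32 + 16 + 2 in binary powers of 2.
So 2^498 ≡ 371 · 462 · 31 · 444 · 167 · 4 ≡ 1 (mod 499).
Since the result is 1, base 2 gives no evidence that 499 is composite.

1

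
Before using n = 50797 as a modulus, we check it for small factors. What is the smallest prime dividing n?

79

50797 is odd.
Digit sum 28, not divisible by 3.
Ends in 7: not divisible by 5.
7: 50797 = 7·7256 + 5
11: 50797 = 11·4617 + 10
13: 50797 = 13·3907 + 6
17: 50797 = 17·2988 + 1
19: 50797 = 19·2673 + 10
23: 50797 = 23·2208 + 13
29: 50797 = 29·1751 + 18
31: 50797 = 31·1638 + 19
37: 50797 = 37·1372 + 33
41: 50797 = 41·1238 + 39
43: 50797 = 43·1181 + 14
47: 50797 = 47·1080 + 37
53: 50797 = 53·958 + 23
59: 50797 = 59·860 + 57
61: 50797 = 61·832 + 45
67: 50797 = 67·758 + 11
71: 50797 = 71·715 + 32
73: 50797 = 73·695 + 62
79: 50797 = 79·643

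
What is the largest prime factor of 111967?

83

111967 = 19 · 5893
5893 = 71 · 83
83 is prime.
So 111967 = 19 · 71 · 83; the largest prime factor is 83.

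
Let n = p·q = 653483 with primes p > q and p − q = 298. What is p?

Since p = q + 298, we have 653483 = q(q + 298), so q² + 298q − 653483 = 0.
Discriminant: 298² + 4·653483 = 88804 + 2613932 = 2702736; √2702736 = 1644.
q = (−298 + 1644)/2 = 673, and p = q + 298 = 971.
Check: 673 · 971 = 653483.

971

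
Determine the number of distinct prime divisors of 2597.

2

2597 = 7^2 · 53
2597 = 7^2 · 53, which has 2 distinct prime factors.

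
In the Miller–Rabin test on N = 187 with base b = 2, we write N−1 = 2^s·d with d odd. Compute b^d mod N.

187 − 1 = 186 = 2^1 · 93, so d = 93.
2^1 ≡ 2 (mod 187)
2^2 ≡ 2^2 = 4 ≡ 4 (mod 187)
2^4 ≡ 4^2 = 16 ≡ 16 (mod 187)
2^8 ≡ 16^2 = 256 ≡ 69 (mod 187)
2^16 ≡ 69^2 = 4761 ≡ 86 (mod 187)
2^32 ≡ 86^2 = 7396 ≡ 103 (mod 187)
2^64 ≡ 103^2 = 10609 ≡ 137 (mod 187)
93 = 64 + 16 + 8 + 4 + 1 in binary powers of 2.
So 2^93 ≡ 137 · 86 · 69 · 16 · 2 ≡ 151 (mod 187).
Squaring chain: 151; never reaches −1, so base 2 is a Miller–Rabin witness that 187 is composite.

151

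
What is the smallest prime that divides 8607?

8607 is odd.
Digit sum 21, divisible by 3.

3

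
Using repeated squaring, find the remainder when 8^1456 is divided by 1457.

8^1 ≡ 8 (mod 1457)
8^2 ≡ 8^2 = 64 ≡ 64 (mod 1457)
8^4 ≡ 64^2 = 4096 ≡ 1182 (mod 1457)
8^8 ≡ 1182^2 = 1397124 ≡ 1318 (mod 1457)
8^16 ≡ 1318^2 = 1737124 ≡ 380 (mod 1457)
8^32 ≡ 380^2 = 144400 ≡ 157 (mod 1457)
8^64 ≡ 157^2 = 24649 ≡ 1337 (mod 1457)
8^128 ≡ 1337^2 = 1787569 ≡ 1287 (mod 1457)
8^256 ≡ 1287^2 = 1656369 ≡ 1217 (mod 1457)
8^512 ≡ 1217^2 = 1481089 ≡ 777 (mod 1457)
8^1024 ≡ 777^2 = 603729 ≡ 531 (mod 1457)
1456 = 1024 + 256 + 128 + 32 + 16 in binary powers of 2.
So 8^1456 ≡ 531 · 1217 · 1287 · 157 · 380 ≡ 1093 (mod 1457).
Since 1093 ≠ 1, base 8 is a Fermat witness: 1457 is composite.

1093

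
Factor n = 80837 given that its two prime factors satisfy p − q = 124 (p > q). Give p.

353

Since p = q + 124, we have 80837 = q(q + 124), so q² + 124q − 80837 = 0.
Discriminant: 124² + 4·80837 = 15376 + 323348 = 338724; √338724 = 582.
q = (−124 + 582)/2 = 229, and p = q + 124 = 353.
Check: 229 · 353 = 80837.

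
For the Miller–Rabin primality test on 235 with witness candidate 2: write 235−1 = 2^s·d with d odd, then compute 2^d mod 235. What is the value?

192

235 − 1 = 234 = 2^1 · 117, so d = 117.
2^1 ≡ 2 (mod 235)
2^2 ≡ 2^2 = 4 ≡ 4 (mod 235)
2^4 ≡ 4^2 = 16 ≡ 16 (mod 235)
2^8 ≡ 16^2 = 256 ≡ 21 (mod 235)
2^16 ≡ 21^2 = 441 ≡ 206 (mod 235)
2^32 ≡ 206^2 = 42436 ≡ 136 (mod 235)
2^64 ≡ 136^2 = 18496 ≡ 166 (mod 235)
117 = 64 + 32 + 16 + 4 + 1 in binary powers of 2.
So 2^117 ≡ 166 · 136 · 206 · 16 · 2 ≡ 192 (mod 235).
Squaring chain: 192; never reaches −1, so base 2 is a Miller–Rabin witness that 235 is composite.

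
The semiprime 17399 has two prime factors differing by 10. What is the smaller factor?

127

Since p = q + 10, we have 17399 = q(q + 10), so q² + 10q − 17399 = 0.
Discriminant: 10² + 4·17399 = 100 + 69596 = 69696; √69696 = 264.
q = (−10 + 264)/2 = 127, and p = q + 10 = 137.
Check: 127 · 137 = 17399.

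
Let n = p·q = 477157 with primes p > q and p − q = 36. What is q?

673

Since p = q + 36, we have 477157 = q(q + 36), so q² + 36q − 477157 = 0.
Discriminant: 36² + 4·477157 = 1296 + 1908628 = 1909924; √1909924 = 1382.
q = (−36 + 1382)/2 = 673, and p = q + 36 = 709.
Check: 673 · 709 = 477157.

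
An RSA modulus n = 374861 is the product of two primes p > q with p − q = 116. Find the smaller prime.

557

Since p = q + 116, we have 374861 = q(q + 116), so q² + 116q − 374861 = 0.
Discriminant: 116² + 4·374861 = 13456 + 1499444 = 1512900; √1512900 = 1230.
q = (−116 + 1230)/2 = 557, and p = q + 116 = 673.
Check: 557 · 673 = 374861.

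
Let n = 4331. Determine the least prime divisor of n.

4331 is odd.
Digit sum 11, not divisible by 3.
Ends in 1: not divisible by 5.
7: 4331 = 7·618 + 5
11: 4331 = 11·393 + 8
13: 4331 = 13·333 + 2
17: 4331 = 17·254 + 13
19: 4331 = 19·227 + 18
23: 4331 = 23·188 + 7
29: 4331 = 29·149 + 10
31: 4331 = 31·139 + 22
37: 4331 = 37·117 + 2
41: 4331 = 41·105 + 26
43: 4331 = 43·100 + 31
47: 4331 = 47·92 + 7
53: 4331 = 53·81 + 38
59: 4331 = 59·73 + 24
61: 4331 = 61·71

61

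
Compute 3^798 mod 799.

784

3^1 ≡ 3 (mod 799)
3^2 ≡ 3^2 = 9 ≡ 9 (mod 799)
3^4 ≡ 9^2 = 81 ≡ 81 (mod 799)
3^8 ≡ 81^2 = 6561 ≡ 169 (mod 799)
3^16 ≡ 169^2 = 28561 ≡ 596 (mod 799)
3^32 ≡ 596^2 = 355216 ≡ 460 (mod 799)
3^64 ≡ 460^2 = 211600 ≡ 664 (mod 799)
3^128 ≡ 664^2 = 440896 ≡ 647 (mod 799)
3^256 ≡ 647^2 = 418609 ≡ 732 (mod 799)
3^512 ≡ 732^2 = 535824 ≡ 494 (mod 799)
798 = 512 + 256 + 16 + 8 + 4 + 2 in binary powers of 2.
So 3^798 ≡ 494 · 732 · 596 · 169 · 81 · 9 ≡ 784 (mod 799).
Since 784 ≠ 1, base 3 is a Fermat witness: 799 is composite.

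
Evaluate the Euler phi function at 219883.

Factor: 219883 = 31 · 41 · 173.
φ(219883) = (31−1) · (41−1) · (173−1) = 30 · 40 · 172 = 206400.

206400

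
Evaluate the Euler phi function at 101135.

79744

Factor: 101135 = 5 · 113 · 179.
φ(101135) = (5−1) · (113−1) · (179−1) = 4 · 112 · 178 = 79744.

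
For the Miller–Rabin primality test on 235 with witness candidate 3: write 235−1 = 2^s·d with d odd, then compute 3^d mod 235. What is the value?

235 − 1 = 234 = 2^1 · 117, so d = 117.
3^1 ≡ 3 (mod 235)
3^2 ≡ 3^2 = 9 ≡ 9 (mod 235)
3^4 ≡ 9^2 = 81 ≡ 81 (mod 235)
3^8 ≡ 81^2 = 6561 ≡ 216 (mod 235)
3^16 ≡ 216^2 = 46656 ≡ 126 (mod 235)
3^32 ≡ 126^2 = 15876 ≡ 131 (mod 235)
3^64 ≡ 131^2 = 17161 ≡ 6 (mod 235)
117 = 64 + 32 + 16 + 4 + 1 in binary powers of 2.
So 3^117 ≡ 6 · 131 · 126 · 81 · 3 ≡ 103 (mod 235).
Squaring chain: 103; never reaches −1, so base 3 is a Miller–Rabin witness that 235 is composite.

103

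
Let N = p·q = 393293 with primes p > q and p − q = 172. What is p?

Since p = q + 172, we have 393293 = q(q + 172), so q² + 172q − 393293 = 0.
Discriminant: 172² + 4·393293 = 29584 + 1573172 = 1602756; √1602756 = 1266.
q = (−172 + 1266)/2 = 547, and p = q + 172 = 719.
Check: 547 · 719 = 393293.

719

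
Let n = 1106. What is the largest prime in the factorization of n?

79

1106 = 2 · 553
553 = 7 · 79
79 is prime.
So 1106 = 2 · 7 · 79; the largest prime factor is 79.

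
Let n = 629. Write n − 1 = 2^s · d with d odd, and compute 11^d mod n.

629 − 1 = 628 = 2^2 · 157, so d = 157.
11^1 ≡ 11 (mod 629)
11^2 ≡ 11^2 = 121 ≡ 121 (mod 629)
11^4 ≡ 121^2 = 14641 ≡ 174 (mod 629)
11^8 ≡ 174^2 = 30276 ≡ 84 (mod 629)
11^16 ≡ 84^2 = 7056 ≡ 137 (mod 629)
11^32 ≡ 137^2 = 18769 ≡ 528 (mod 629)
11^64 ≡ 528^2 = 278784 ≡ 137 (mod 629)
11^128 ≡ 137^2 = 18769 ≡ 528 (mod 629)
157 = 128 + 16 + 8 + 4 + 1 in binary powers of 2.
So 11^157 ≡ 528 · 137 · 84 · 174 · 11 ≡ 381 (mod 629).
Squaring chain: 381 → 491; never reaches −1, so base 11 is a Miller–Rabin witness that 629 is composite.

381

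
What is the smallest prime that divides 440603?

440603 is odd.
Digit sum 17, not divisible by 3.
Ends in 3: not divisible by 5.
7: 440603 = 7·62943 + 2
11: 440603 = 11·40054 + 9
13: 440603 = 13·33892 + 7
17: 440603 = 17·25917 + 14
19: 440603 = 19·23189 + 12
23: 440603 = 23·19156 + 15
29: 440603 = 29·15193 + 6
31: 440603 = 31·14213

31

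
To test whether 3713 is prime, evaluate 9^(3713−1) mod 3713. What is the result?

3390

9^1 ≡ 9 (mod 3713)
9^2 ≡ 9^2 = 81 ≡ 81 (mod 3713)
9^4 ≡ 81^2 = 6561 ≡ 2848 (mod 3713)
9^8 ≡ 2848^2 = 8111104 ≡ 1912 (mod 3713)
9^16 ≡ 1912^2 = 3655744 ≡ 2152 (mod 3713)
9^32 ≡ 2152^2 = 4631104 ≡ 993 (mod 3713)
9^64 ≡ 993^2 = 986049 ≡ 2104 (mod 3713)
9^128 ≡ 2104^2 = 4426816 ≡ 920 (mod 3713)
9^256 ≡ 920^2 = 846400 ≡ 3549 (mod 3713)
9^512 ≡ 3549^2 = 12595401 ≡ 905 (mod 3713)
9^1024 ≡ 905^2 = 819025 ≡ 2165 (mod 3713)
9^2048 ≡ 2165^2 = 4687225 ≡ 1419 (mod 3713)
3712 = 2048 + 1024 + 512 + 128 in binary powers of 2.
So 9^3712 ≡ 1419 · 2165 · 905 · 920 ≡ 3390 (mod 3713).
Since 3390 ≠ 1, base 9 is a Fermat witness: 3713 is composite.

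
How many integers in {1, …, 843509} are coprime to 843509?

813280

Factor: 843509 = 47 · 131 · 137.
φ(843509) = (47−1) · (131−1) · (137−1) = 46 · 130 · 136 = 813280.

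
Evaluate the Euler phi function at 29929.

29756

Factor: 29929 = 173^2.
φ(29929) = 173^1·(173−1) = 29756.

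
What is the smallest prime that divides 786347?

23

786347 is odd.
Digit sum 35, not divisible by 3.
Ends in 7: not divisible by 5.
7: 786347 = 7·112335 + 2
11: 786347 = 11·71486 + 1
13: 786347 = 13·60488 + 3
17: 786347 = 17·46255 + 12
19: 786347 = 19·41386 + 13
23: 786347 = 23·34189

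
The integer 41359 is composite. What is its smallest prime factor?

41359 is odd.
Digit sum 22, not divisible by 3.
Ends in 9: not divisible by 5.
7: 41359 = 7·5908 + 3
11: 41359 = 11·3759 + 10
13: 41359 = 13·3181 + 6
17: 41359 = 17·2432 + 15
19: 41359 = 19·2176 + 15
23: 41359 = 23·1798 + 5
29: 41359 = 29·1426 + 5
31: 41359 = 31·1334 + 5
37: 41359 = 37·1117 + 30
41: 41359 = 41·1008 + 31
43: 41359 = 43·961 + 36
47: 41359 = 47·879 + 46
53: 41359 = 53·780 + 19
59: 41359 = 59·701

59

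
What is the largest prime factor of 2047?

89

2047 = 23 · 89
89 is prime.
So 2047 = 23 · 89; the largest prime factor is 89.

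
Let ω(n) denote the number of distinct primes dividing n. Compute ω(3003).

3003 = 3 · 1001
1001 = 7 · 143
143 = 11 · 13
3003 = 3 · 7 · 11 · 13, which has 4 distinct prime factors.

4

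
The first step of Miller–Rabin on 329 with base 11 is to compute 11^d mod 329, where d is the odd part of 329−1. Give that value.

329 − 1 = 328 = 2^3 · 41, so d = 41.
11^1 ≡ 11 (mod 329)
11^2 ≡ 11^2 = 121 ≡ 121 (mod 329)
11^4 ≡ 121^2 = 14641 ≡ 165 (mod 329)
11^8 ≡ 165^2 = 27225 ≡ 247 (mod 329)
11^16 ≡ 247^2 = 61009 ≡ 144 (mod 329)
11^32 ≡ 144^2 = 20736 ≡ 9 (mod 329)
41 = 32 + 8 + 1 in binary powers of 2.
So 11^41 ≡ 9 · 247 · 11 ≡ 107 (mod 329).
Squaring chain: 107 → 263 → 79; never reaches −1, so base 11 is a Miller–Rabin witness that 329 is composite.

107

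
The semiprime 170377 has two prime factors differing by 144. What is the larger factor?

491

Since p = q + 144, we have 170377 = q(q + 144), so q² + 144q − 170377 = 0.
Discriminant: 144² + 4·170377 = 20736 + 681508 = 702244; √702244 = 838.
q = (−144 + 838)/2 = 347, and p = q + 144 = 491.
Check: 347 · 491 = 170377.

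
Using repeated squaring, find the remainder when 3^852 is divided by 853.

1

3^1 ≡ 3 (mod 853)
3^2 ≡ 3^2 = 9 ≡ 9 (mod 853)
3^4 ≡ 9^2 = 81 ≡ 81 (mod 853)
3^8 ≡ 81^2 = 6561 ≡ 590 (mod 853)
3^16 ≡ 590^2 = 348100 ≡ 76 (mod 853)
3^32 ≡ 76^2 = 5776 ≡ 658 (mod 853)
3^64 ≡ 658^2 = 432964 ≡ 493 (mod 853)
3^128 ≡ 493^2 = 243049 ≡ 797 (mod 853)
3^256 ≡ 797^2 = 635209 ≡ 577 (mod 853)
3^512 ≡ 577^2 = 332929 ≡ 259 (mod 853)
852 = 512 + 256 + 64 + 16 + 4 in binary powers of 2.
So 3^852 ≡ 259 · 577 · 493 · 76 · 81 ≡ 1 (mod 853).
Since the result is 1, base 3 gives no evidence that 853 is composite.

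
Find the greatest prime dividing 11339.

11339 = 17 · 667
667 = 23 · 29
29 is prime.
So 11339 = 17 · 23 · 29; the largest prime factor is 29.

29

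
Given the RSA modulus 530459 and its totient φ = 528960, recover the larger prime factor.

φ(n) = (p−1)(q−1) = n − (p+q) + 1, so p + q = 530459 − 528960 + 1 = 1500.
p and q are the roots of t² − 1500t + 530459 = 0.
Discriminant: 1500² − 4·530459 = 2250000 − 2121836 = 128164; √128164 = 358.
q = (1500 − 358)/2 = 571, p = (1500 + 358)/2 = 929.
Check: 571 · 929 = 530459.

929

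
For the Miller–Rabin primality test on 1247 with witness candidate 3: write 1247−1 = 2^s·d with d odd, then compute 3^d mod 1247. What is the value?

1247 − 1 = 1246 = 2^1 · 623, so d = 623.
3^1 ≡ 3 (mod 1247)
3^2 ≡ 3^2 = 9 ≡ 9 (mod 1247)
3^4 ≡ 9^2 = 81 ≡ 81 (mod 1247)
3^8 ≡ 81^2 = 6561 ≡ 326 (mod 1247)
3^16 ≡ 326^2 = 106276 ≡ 281 (mod 1247)
3^32 ≡ 281^2 = 78961 ≡ 400 (mod 1247)
3^64 ≡ 400^2 = 160000 ≡ 384 (mod 1247)
3^128 ≡ 384^2 = 147456 ≡ 310 (mod 1247)
3^256 ≡ 310^2 = 96100 ≡ 81 (mod 1247)
3^512 ≡ 81^2 = 6561 ≡ 326 (mod 1247)
623 = 512 + 64 + 32 + 8 + 4 + 2 + 1 in binary powers of 2.
So 3^623 ≡ 326 · 384 · 400 · 326 · 81 · 9 · 3 ≡ 824 (mod 1247).
Squaring chain: 824; never reaches −1, so base 3 is a Miller–Rabin witness that 1247 is composite.

824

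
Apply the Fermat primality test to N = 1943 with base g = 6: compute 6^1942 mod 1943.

1089

6^1 ≡ 6 (mod 1943)
6^2 ≡ 6^2 = 36 ≡ 36 (mod 1943)
6^4 ≡ 36^2 = 1296 ≡ 1296 (mod 1943)
6^8 ≡ 1296^2 = 1679616 ≡ 864 (mod 1943)
6^16 ≡ 864^2 = 746496 ≡ 384 (mod 1943)
6^32 ≡ 384^2 = 147456 ≡ 1731 (mod 1943)
6^64 ≡ 1731^2 = 2996361 ≡ 255 (mod 1943)
6^128 ≡ 255^2 = 65025 ≡ 906 (mod 1943)
6^256 ≡ 906^2 = 820836 ≡ 890 (mod 1943)
6^512 ≡ 890^2 = 792100 ≡ 1299 (mod 1943)
6^1024 ≡ 1299^2 = 1687401 ≡ 877 (mod 1943)
1942 = 1024 + 512 + 256 + 128 + 16 + 4 + 2 in binary powers of 2.
So 6^1942 ≡ 877 · 1299 · 890 · 906 · 384 · 1296 · 36 ≡ 1089 (mod 1943).
Since 1089 ≠ 1, base 6 is a Fermat witness: 1943 is composite.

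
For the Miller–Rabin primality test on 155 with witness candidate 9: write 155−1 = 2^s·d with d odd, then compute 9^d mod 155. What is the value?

19

155 − 1 = 154 = 2^1 · 77, so d = 77.
9^1 ≡ 9 (mod 155)
9^2 ≡ 9^2 = 81 ≡ 81 (mod 155)
9^4 ≡ 81^2 = 6561 ≡ 51 (mod 155)
9^8 ≡ 51^2 = 2601 ≡ 121 (mod 155)
9^16 ≡ 121^2 = 14641 ≡ 71 (mod 155)
9^32 ≡ 71^2 = 5041 ≡ 81 (mod 155)
9^64 ≡ 81^2 = 6561 ≡ 51 (mod 155)
77 = 64 + 8 + 4 + 1 in binary powers of 2.
So 9^77 ≡ 51 · 121 · 51 · 9 ≡ 19 (mod 155).
Squaring chain: 19; never reaches −1, so base 9 is a Miller–Rabin witness that 155 is composite.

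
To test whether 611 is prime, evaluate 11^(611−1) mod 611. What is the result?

335

11^1 ≡ 11 (mod 611)
11^2 ≡ 11^2 = 121 ≡ 121 (mod 611)
11^4 ≡ 121^2 = 14641 ≡ 588 (mod 611)
11^8 ≡ 588^2 = 345744 ≡ 529 (mod 611)
11^16 ≡ 529^2 = 279841 ≡ 3 (mod 611)
11^32 ≡ 3^2 = 9 ≡ 9 (mod 611)
11^64 ≡ 9^2 = 81 ≡ 81 (mod 611)
11^128 ≡ 81^2 = 6561 ≡ 451 (mod 611)
11^256 ≡ 451^2 = 203401 ≡ 549 (mod 611)
11^512 ≡ 549^2 = 301401 ≡ 178 (mod 611)
610 = 512 + 64 + 32 + 2 in binary powers of 2.
So 11^610 ≡ 178 · 81 · 9 · 121 ≡ 335 (mod 611).
Since 335 ≠ 1, base 11 is a Fermat witness: 611 is composite.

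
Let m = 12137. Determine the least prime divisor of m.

53

12137 is odd.
Digit sum 14, not divisible by 3.
Ends in 7: not divisible by 5.
7: 12137 = 7·1733 + 6
11: 12137 = 11·1103 + 4
13: 12137 = 13·933 + 8
17: 12137 = 17·713 + 16
19: 12137 = 19·638 + 15
23: 12137 = 23·527 + 16
29: 12137 = 29·418 + 15
31: 12137 = 31·391 + 16
37: 12137 = 37·328 + 1
41: 12137 = 41·296 + 1
43: 12137 = 43·282 + 11
47: 12137 = 47·258 + 11
53: 12137 = 53·229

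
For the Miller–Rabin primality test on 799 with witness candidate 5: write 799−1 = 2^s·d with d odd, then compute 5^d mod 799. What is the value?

799 − 1 = 798 = 2^1 · 399, so d = 399.
5^1 ≡ 5 (mod 799)
5^2 ≡ 5^2 = 25 ≡ 25 (mod 799)
5^4 ≡ 25^2 = 625 ≡ 625 (mod 799)
5^8 ≡ 625^2 = 390625 ≡ 713 (mod 799)
5^16 ≡ 713^2 = 508369 ≡ 205 (mod 799)
5^32 ≡ 205^2 = 42025 ≡ 477 (mod 799)
5^64 ≡ 477^2 = 227529 ≡ 613 (mod 799)
5^128 ≡ 613^2 = 375769 ≡ 239 (mod 799)
5^256 ≡ 239^2 = 57121 ≡ 392 (mod 799)
399 = 256 + 128 + 8 + 4 + 2 + 1 in binary powers of 2.
So 5^399 ≡ 392 · 239 · 713 · 625 · 25 · 5 ≡ 415 (mod 799).
Squaring chain: 415; never reaches −1, so base 5 is a Miller–Rabin witness that 799 is composite.

415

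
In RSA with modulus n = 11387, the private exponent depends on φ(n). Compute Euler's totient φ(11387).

Factor: 11387 = 59 · 193.
φ(11387) = (59−1) · (193−1) = 58 · 192 = 11136.

11136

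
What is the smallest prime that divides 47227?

47227 is odd.
Digit sum 22, not divisible by 3.
Ends in 7: not divisible by 5.
7: 47227 = 7·6746 + 5
11: 47227 = 11·4293 + 4
13: 47227 = 13·3632 + 11
17: 47227 = 17·2778 + 1
19: 47227 = 19·2485 + 12
23: 47227 = 23·2053 + 8
29: 47227 = 29·1628 + 15
31: 47227 = 31·1523 + 14
37: 47227 = 37·1276 + 15
41: 47227 = 41·1151 + 36
43: 47227 = 43·1098 + 13
47: 47227 = 47·1004 + 39
53: 47227 = 53·891 + 4
59: 47227 = 59·800 + 27
61: 47227 = 61·774 + 13
67: 47227 = 67·704 + 59
71: 47227 = 71·665 + 12
73: 47227 = 73·646 + 69
79: 47227 = 79·597 + 64
83: 47227 = 83·569

83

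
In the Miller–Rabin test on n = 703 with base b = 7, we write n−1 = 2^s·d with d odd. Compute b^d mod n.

703 − 1 = 702 = 2^1 · 351, so d = 351.
7^1 ≡ 7 (mod 703)
7^2 ≡ 7^2 = 49 ≡ 49 (mod 703)
7^4 ≡ 49^2 = 2401 ≡ 292 (mod 703)
7^8 ≡ 292^2 = 85264 ≡ 201 (mod 703)
7^16 ≡ 201^2 = 40401 ≡ 330 (mod 703)
7^32 ≡ 330^2 = 108900 ≡ 638 (mod 703)
7^64 ≡ 638^2 = 407044 ≡ 7 (mod 703)
7^128 ≡ 7^2 = 49 ≡ 49 (mod 703)
7^256 ≡ 49^2 = 2401 ≡ 292 (mod 703)
351 = 256 + 64 + 16 + 8 + 4 + 2 + 1 in binary powers of 2.
So 7^351 ≡ 292 · 7 · 330 · 201 · 292 · 49 · 7 ≡ 1 (mod 703).
Since 7^d ≡ 1 (mod 703), base 7 does not prove 703 composite.

1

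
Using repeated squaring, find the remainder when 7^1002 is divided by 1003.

7^1 ≡ 7 (mod 1003)
7^2 ≡ 7^2 = 49 ≡ 49 (mod 1003)
7^4 ≡ 49^2 = 2401 ≡ 395 (mod 1003)
7^8 ≡ 395^2 = 156025 ≡ 560 (mod 1003)
7^16 ≡ 560^2 = 313600 ≡ 664 (mod 1003)
7^32 ≡ 664^2 = 440896 ≡ 579 (mod 1003)
7^64 ≡ 579^2 = 335241 ≡ 239 (mod 1003)
7^128 ≡ 239^2 = 57121 ≡ 953 (mod 1003)
7^256 ≡ 953^2 = 908209 ≡ 494 (mod 1003)
7^512 ≡ 494^2 = 244036 ≡ 307 (mod 1003)
1002 = 512 + 256 + 128 + 64 + 32 + 8 + 2 in binary powers of 2.
So 7^1002 ≡ 307 · 494 · 953 · 239 · 579 · 560 · 49 ≡ 546 (mod 1003).
Since 546 ≠ 1, base 7 is a Fermat witness: 1003 is composite.

546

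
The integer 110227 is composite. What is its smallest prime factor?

13

110227 is odd.
Digit sum 13, not divisible by 3.
Ends in 7: not divisible by 5.
7: 110227 = 7·15746 + 5
11: 110227 = 11·10020 + 7
13: 110227 = 13·8479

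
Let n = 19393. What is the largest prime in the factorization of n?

43

19393 = 11 · 1763
1763 = 41 · 43
43 is prime.
So 19393 = 11 · 41 · 43; the largest prime factor is 43.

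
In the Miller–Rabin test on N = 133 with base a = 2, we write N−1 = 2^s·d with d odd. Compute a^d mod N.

50

133 − 1 = 132 = 2^2 · 33, so d = 33.
2^1 ≡ 2 (mod 133)
2^2 ≡ 2^2 = 4 ≡ 4 (mod 133)
2^4 ≡ 4^2 = 16 ≡ 16 (mod 133)
2^8 ≡ 16^2 = 256 ≡ 123 (mod 133)
2^16 ≡ 123^2 = 15129 ≡ 100 (mod 133)
2^32 ≡ 100^2 = 10000 ≡ 25 (mod 133)
33 = 32 + 1 in binary powers of 2.
So 2^33 ≡ 25 · 2 ≡ 50 (mod 133).
Squaring chain: 50 → 106; never reaches −1, so base 2 is a Miller–Rabin witness that 133 is composite.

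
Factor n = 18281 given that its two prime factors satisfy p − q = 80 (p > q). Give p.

181

Since p = q + 80, we have 18281 = q(q + 80), so q² + 80q − 18281 = 0.
Discriminant: 80² + 4·18281 = 6400 + 73124 = 79524; √79524 = 282.
q = (−80 + 282)/2 = 101, and p = q + 80 = 181.
Check: 101 · 181 = 18281.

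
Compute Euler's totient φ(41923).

34944

Factor: 41923 = 7 · 53 · 113.
φ(41923) = (7−1) · (53−1) · (113−1) = 6 · 52 · 112 = 34944.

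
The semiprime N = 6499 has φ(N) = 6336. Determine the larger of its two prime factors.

φ(n) = (p−1)(q−1) = n − (p+q) + 1, so p + q = 6499 − 6336 + 1 = 164.
p and q are the roots of t² − 164t + 6499 = 0.
Discriminant: 164² − 4·6499 = 26896 − 25996 = 900; √900 = 30.
q = (164 − 30)/2 = 67, p = (164 + 30)/2 = 97.
Check: 67 · 97 = 6499.

97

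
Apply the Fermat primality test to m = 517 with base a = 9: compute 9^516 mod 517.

383

9^1 ≡ 9 (mod 517)
9^2 ≡ 9^2 = 81 ≡ 81 (mod 517)
9^4 ≡ 81^2 = 6561 ≡ 357 (mod 517)
9^8 ≡ 357^2 = 127449 ≡ 267 (mod 517)
9^16 ≡ 267^2 = 71289 ≡ 460 (mod 517)
9^32 ≡ 460^2 = 211600 ≡ 147 (mod 517)
9^64 ≡ 147^2 = 21609 ≡ 412 (mod 517)
9^128 ≡ 412^2 = 169744 ≡ 168 (mod 517)
9^256 ≡ 168^2 = 28224 ≡ 306 (mod 517)
9^512 ≡ 306^2 = 93636 ≡ 59 (mod 517)
516 = 512 + 4 in binary powers of 2.
So 9^516 ≡ 59 · 357 ≡ 383 (mod 517).
Since 383 ≠ 1, base 9 is a Fermat witness: 517 is composite.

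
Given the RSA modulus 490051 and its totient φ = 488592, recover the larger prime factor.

φ(n) = (p−1)(q−1) = n − (p+q) + 1, so p + q = 490051 − 488592 + 1 = 1460.
p and q are the roots of t² − 1460t + 490051 = 0.
Discriminant: 1460² − 4·490051 = 2131600 − 1960204 = 171396; √171396 = 414.
q = (1460 − 414)/2 = 523, p = (1460 + 414)/2 = 937.
Check: 523 · 937 = 490051.

937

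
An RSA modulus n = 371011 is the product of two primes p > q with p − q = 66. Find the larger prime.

Since p = q + 66, we have 371011 = q(q + 66), so q² + 66q − 371011 = 0.
Discriminant: 66² + 4·371011 = 4356 + 1484044 = 1488400; √1488400 = 1220.
q = (−66 + 1220)/2 = 577, and p = q + 66 = 643.
Check: 577 · 643 = 371011.

643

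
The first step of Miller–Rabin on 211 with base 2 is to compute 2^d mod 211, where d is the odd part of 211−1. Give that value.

210

211 − 1 = 210 = 2^1 · 105, so d = 105.
2^1 ≡ 2 (mod 211)
2^2 ≡ 2^2 = 4 ≡ 4 (mod 211)
2^4 ≡ 4^2 = 16 ≡ 16 (mod 211)
2^8 ≡ 16^2 = 256 ≡ 45 (mod 211)
2^16 ≡ 45^2 = 2025 ≡ 126 (mod 211)
2^32 ≡ 126^2 = 15876 ≡ 51 (mod 211)
2^64 ≡ 51^2 = 2601 ≡ 69 (mod 211)
105 = 64 + 32 + 8 + 1 in binary powers of 2.
So 2^105 ≡ 69 · 51 · 45 · 2 ≡ 210 (mod 211).
Since 2^d ≡ 210 (mod 211), base 2 does not prove 211 composite.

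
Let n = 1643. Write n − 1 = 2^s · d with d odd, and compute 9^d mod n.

1643 − 1 = 1642 = 2^1 · 821, so d = 821.
9^1 ≡ 9 (mod 1643)
9^2 ≡ 9^2 = 81 ≡ 81 (mod 1643)
9^4 ≡ 81^2 = 6561 ≡ 1632 (mod 1643)
9^8 ≡ 1632^2 = 2663424 ≡ 121 (mod 1643)
9^16 ≡ 121^2 = 14641 ≡ 1497 (mod 1643)
9^32 ≡ 1497^2 = 2241009 ≡ 1600 (mod 1643)
9^64 ≡ 1600^2 = 2560000 ≡ 206 (mod 1643)
9^128 ≡ 206^2 = 42436 ≡ 1361 (mod 1643)
9^256 ≡ 1361^2 = 1852321 ≡ 660 (mod 1643)
9^512 ≡ 660^2 = 435600 ≡ 205 (mod 1643)
821 = 512 + 256 + 32 + 16 + 4 + 1 in binary powers of 2.
So 9^821 ≡ 205 · 660 · 1600 · 1497 · 1632 · 9 ≡ 820 (mod 1643).
Squaring chain: 820; never reaches −1, so base 9 is a Miller–Rabin witness that 1643 is composite.

820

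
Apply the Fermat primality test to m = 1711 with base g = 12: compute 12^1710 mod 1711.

12^1 ≡ 12 (mod 1711)
12^2 ≡ 12^2 = 144 ≡ 144 (mod 1711)
12^4 ≡ 144^2 = 20736 ≡ 204 (mod 1711)
12^8 ≡ 204^2 = 41616 ≡ 552 (mod 1711)
12^16 ≡ 552^2 = 304704 ≡ 146 (mod 1711)
12^32 ≡ 146^2 = 21316 ≡ 784 (mod 1711)
12^64 ≡ 784^2 = 614656 ≡ 407 (mod 1711)
12^128 ≡ 407^2 = 165649 ≡ 1393 (mod 1711)
12^256 ≡ 1393^2 = 1940449 ≡ 175 (mod 1711)
12^512 ≡ 175^2 = 30625 ≡ 1538 (mod 1711)
12^1024 ≡ 1538^2 = 2365444 ≡ 842 (mod 1711)
1710 = 1024 + 512 + 128 + 32 + 8 + 4 + 2 in binary powers of 2.
So 12^1710 ≡ 842 · 1538 · 1393 · 784 · 552 · 204 · 144 ≡ 1362 (mod 1711).
Since 1362 ≠ 1, base 12 is a Fermat witness: 1711 is composite.

1362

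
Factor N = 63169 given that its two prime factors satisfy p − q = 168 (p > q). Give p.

Since p = q + 168, we have 63169 = q(q + 168), so q² + 168q − 63169 = 0.
Discriminant: 168² + 4·63169 = 28224 + 252676 = 280900; √280900 = 530.
q = (−168 + 530)/2 = 181, and p = q + 168 = 349.
Check: 181 · 349 = 63169.

349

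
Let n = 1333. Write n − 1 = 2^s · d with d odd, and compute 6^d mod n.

216

1333 − 1 = 1332 = 2^2 · 333, so d = 333.
6^1 ≡ 6 (mod 1333)
6^2 ≡ 6^2 = 36 ≡ 36 (mod 1333)
6^4 ≡ 36^2 = 1296 ≡ 1296 (mod 1333)
6^8 ≡ 1296^2 = 1679616 ≡ 36 (mod 1333)
6^16 ≡ 36^2 = 1296 ≡ 1296 (mod 1333)
6^32 ≡ 1296^2 = 1679616 ≡ 36 (mod 1333)
6^64 ≡ 36^2 = 1296 ≡ 1296 (mod 1333)
6^128 ≡ 1296^2 = 1679616 ≡ 36 (mod 1333)
6^256 ≡ 36^2 = 1296 ≡ 1296 (mod 1333)
333 = 256 + 64 + 8 + 4 + 1 in binary powers of 2.
So 6^333 ≡ 1296 · 1296 · 36 · 1296 · 6 ≡ 216 (mod 1333).
Squaring chain: 216 → 1; never reaches −1, so base 6 is a Miller–Rabin witness that 1333 is composite.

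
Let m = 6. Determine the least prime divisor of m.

2

6 is even: 2 divides it.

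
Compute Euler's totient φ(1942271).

1894752

Factor: 1942271 = 103 · 109 · 173.
φ(1942271) = (103−1) · (109−1) · (173−1) = 102 · 108 · 172 = 1894752.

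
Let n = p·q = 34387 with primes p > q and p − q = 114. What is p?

251

Since p = q + 114, we have 34387 = q(q + 114), so q² + 114q − 34387 = 0.
Discriminant: 114² + 4·34387 = 12996 + 137548 = 150544; √150544 = 388.
q = (−114 + 388)/2 = 137, and p = q + 114 = 251.
Check: 137 · 251 = 34387.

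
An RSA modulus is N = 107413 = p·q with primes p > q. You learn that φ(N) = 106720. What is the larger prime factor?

φ(n) = (p−1)(q−1) = n − (p+q) + 1, so p + q = 107413 − 106720 + 1 = 694.
p and q are the roots of t² − 694t + 107413 = 0.
Discriminant: 694² − 4·107413 = 481636 − 429652 = 51984; √51984 = 228.
q = (694 − 228)/2 = 233, p = (694 + 228)/2 = 461.
Check: 233 · 461 = 107413.

461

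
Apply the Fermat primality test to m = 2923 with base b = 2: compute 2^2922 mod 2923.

2^1 ≡ 2 (mod 2923)
2^2 ≡ 2^2 = 4 ≡ 4 (mod 2923)
2^4 ≡ 4^2 = 16 ≡ 16 (mod 2923)
2^8 ≡ 16^2 = 256 ≡ 256 (mod 2923)
2^16 ≡ 256^2 = 65536 ≡ 1230 (mod 2923)
2^32 ≡ 1230^2 = 1512900 ≡ 1709 (mod 2923)
2^64 ≡ 1709^2 = 2920681 ≡ 604 (mod 2923)
2^128 ≡ 604^2 = 364816 ≡ 2364 (mod 2923)
2^256 ≡ 2364^2 = 5588496 ≡ 2643 (mod 2923)
2^512 ≡ 2643^2 = 6985449 ≡ 2402 (mod 2923)
2^1024 ≡ 2402^2 = 5769604 ≡ 2525 (mod 2923)
2^2048 ≡ 2525^2 = 6375625 ≡ 562 (mod 2923)
2922 = 2048 + 512 + 256 + 64 + 32 + 8 + 2 in binary powers of 2.
So 2^2922 ≡ 562 · 2402 · 2643 · 604 · 1709 · 256 · 4 ≡ 2617 (mod 2923).
Since 2617 ≠ 1, base 2 is a Fermat witness: 2923 is composite.

2617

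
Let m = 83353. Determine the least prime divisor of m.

83353 is odd.
Digit sum 22, not divisible by 3.
Ends in 3: not divisible by 5.
7: 83353 = 7·11907 + 4
11: 83353 = 11·7577 + 6
13: 83353 = 13·6411 + 10
17: 83353 = 17·4903 + 2
19: 83353 = 19·4387

19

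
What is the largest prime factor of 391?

391 = 17 · 23
23 is prime.
So 391 = 17 · 23; the largest prime factor is 23.

23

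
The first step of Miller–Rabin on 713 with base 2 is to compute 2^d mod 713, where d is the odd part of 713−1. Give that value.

140

713 − 1 = 712 = 2^3 · 89, so d = 89.
2^1 ≡ 2 (mod 713)
2^2 ≡ 2^2 = 4 ≡ 4 (mod 713)
2^4 ≡ 4^2 = 16 ≡ 16 (mod 713)
2^8 ≡ 16^2 = 256 ≡ 256 (mod 713)
2^16 ≡ 256^2 = 65536 ≡ 653 (mod 713)
2^32 ≡ 653^2 = 426409 ≡ 35 (mod 713)
2^64 ≡ 35^2 = 1225 ≡ 512 (mod 713)
89 = 64 + 16 + 8 + 1 in binary powers of 2.
So 2^89 ≡ 512 · 653 · 256 · 2 ≡ 140 (mod 713).
Squaring chain: 140 → 349 → 591; never reaches −1, so base 2 is a Miller–Rabin witness that 713 is composite.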